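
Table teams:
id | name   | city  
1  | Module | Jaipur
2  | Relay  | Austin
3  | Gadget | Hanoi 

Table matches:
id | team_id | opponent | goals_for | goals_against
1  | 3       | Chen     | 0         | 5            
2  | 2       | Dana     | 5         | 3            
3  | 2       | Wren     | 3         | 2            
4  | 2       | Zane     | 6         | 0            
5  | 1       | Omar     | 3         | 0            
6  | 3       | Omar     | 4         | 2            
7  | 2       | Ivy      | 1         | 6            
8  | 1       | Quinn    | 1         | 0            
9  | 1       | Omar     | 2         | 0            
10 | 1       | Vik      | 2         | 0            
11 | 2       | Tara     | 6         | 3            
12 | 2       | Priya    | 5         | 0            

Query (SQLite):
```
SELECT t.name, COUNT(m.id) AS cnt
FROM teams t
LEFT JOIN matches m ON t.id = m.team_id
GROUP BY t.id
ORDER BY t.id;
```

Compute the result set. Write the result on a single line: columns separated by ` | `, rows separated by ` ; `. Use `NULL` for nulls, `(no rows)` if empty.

LEFT JOIN keeps every teams row; unmatched ones get NULL for matches columns.
Group by teams.id and compute COUNT(m.id). COUNT(col) of an all-NULL group is 0.
  1: ids {5, 8, 9, 10} → COUNT(m.id)=4
  2: ids {2, 3, 4, 7, 11, 12} → COUNT(m.id)=6
  3: ids {1, 6} → COUNT(m.id)=2

Module | 4 ; Relay | 6 ; Gadget | 2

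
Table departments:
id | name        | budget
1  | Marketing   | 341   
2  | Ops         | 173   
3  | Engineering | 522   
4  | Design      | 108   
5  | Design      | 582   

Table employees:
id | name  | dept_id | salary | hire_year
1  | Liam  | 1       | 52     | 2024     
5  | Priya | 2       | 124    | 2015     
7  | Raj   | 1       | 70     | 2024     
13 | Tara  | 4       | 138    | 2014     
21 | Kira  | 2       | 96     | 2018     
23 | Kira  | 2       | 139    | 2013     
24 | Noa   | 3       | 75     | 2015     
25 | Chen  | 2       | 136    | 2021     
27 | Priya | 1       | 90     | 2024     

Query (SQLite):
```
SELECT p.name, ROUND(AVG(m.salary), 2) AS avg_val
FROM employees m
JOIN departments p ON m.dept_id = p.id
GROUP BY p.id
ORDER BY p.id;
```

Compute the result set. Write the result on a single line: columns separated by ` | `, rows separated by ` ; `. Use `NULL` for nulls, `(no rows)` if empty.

Join each employees row to its departments via dept_id.
Group joined rows by departments.id; compute ROUND(AVG(m.salary), 2) per group.
  1: ids {1, 7, 27} → ROUND(AVG(m.salary), 2)=70.67
  2: ids {5, 21, 23, 25} → ROUND(AVG(m.salary), 2)=123.75
  3: ids {24} → ROUND(AVG(m.salary), 2)=75
  4: ids {13} → ROUND(AVG(m.salary), 2)=138

Marketing | 70.67 ; Ops | 123.75 ; Engineering | 75 ; Design | 138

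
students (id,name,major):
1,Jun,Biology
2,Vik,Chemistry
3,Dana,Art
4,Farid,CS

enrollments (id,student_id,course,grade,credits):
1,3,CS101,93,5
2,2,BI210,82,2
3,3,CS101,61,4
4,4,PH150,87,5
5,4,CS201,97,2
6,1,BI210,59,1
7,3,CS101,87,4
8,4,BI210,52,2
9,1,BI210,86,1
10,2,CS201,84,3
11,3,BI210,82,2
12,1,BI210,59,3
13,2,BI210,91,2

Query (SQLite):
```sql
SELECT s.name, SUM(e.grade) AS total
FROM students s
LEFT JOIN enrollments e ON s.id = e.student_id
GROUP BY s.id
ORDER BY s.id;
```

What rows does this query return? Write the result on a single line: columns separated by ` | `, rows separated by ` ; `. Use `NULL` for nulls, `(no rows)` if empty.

Jun | 204 ; Vik | 257 ; Dana | 323 ; Farid | 236

LEFT JOIN keeps every students row; unmatched ones get NULL for enrollments columns.
Group by students.id and compute SUM(e.grade). SUM over an all-NULL group is NULL.
  1: ids {6, 9, 12} → SUM(e.grade)=204
  2: ids {2, 10, 13} → SUM(e.grade)=257
  3: ids {1, 3, 7, 11} → SUM(e.grade)=323
  4: ids {4, 5, 8} → SUM(e.grade)=236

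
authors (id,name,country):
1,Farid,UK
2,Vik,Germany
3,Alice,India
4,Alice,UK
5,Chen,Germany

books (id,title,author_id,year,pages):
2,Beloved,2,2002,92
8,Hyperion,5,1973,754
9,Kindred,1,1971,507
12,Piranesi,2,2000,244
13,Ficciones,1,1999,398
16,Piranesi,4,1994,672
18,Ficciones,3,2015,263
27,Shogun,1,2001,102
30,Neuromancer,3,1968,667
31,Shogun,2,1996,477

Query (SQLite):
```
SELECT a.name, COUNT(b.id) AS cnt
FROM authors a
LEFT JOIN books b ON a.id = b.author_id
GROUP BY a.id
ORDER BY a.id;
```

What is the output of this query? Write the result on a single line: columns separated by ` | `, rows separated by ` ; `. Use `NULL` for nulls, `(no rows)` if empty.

LEFT JOIN keeps every authors row; unmatched ones get NULL for books columns.
Group by authors.id and compute COUNT(b.id). COUNT(col) of an all-NULL group is 0.
  1: ids {9, 13, 27} → COUNT(b.id)=3
  2: ids {2, 12, 31} → COUNT(b.id)=3
  3: ids {18, 30} → COUNT(b.id)=2
  4: ids {16} → COUNT(b.id)=1
  5: ids {8} → COUNT(b.id)=1

Farid | 3 ; Vik | 3 ; Alice | 2 ; Alice | 1 ; Chen | 1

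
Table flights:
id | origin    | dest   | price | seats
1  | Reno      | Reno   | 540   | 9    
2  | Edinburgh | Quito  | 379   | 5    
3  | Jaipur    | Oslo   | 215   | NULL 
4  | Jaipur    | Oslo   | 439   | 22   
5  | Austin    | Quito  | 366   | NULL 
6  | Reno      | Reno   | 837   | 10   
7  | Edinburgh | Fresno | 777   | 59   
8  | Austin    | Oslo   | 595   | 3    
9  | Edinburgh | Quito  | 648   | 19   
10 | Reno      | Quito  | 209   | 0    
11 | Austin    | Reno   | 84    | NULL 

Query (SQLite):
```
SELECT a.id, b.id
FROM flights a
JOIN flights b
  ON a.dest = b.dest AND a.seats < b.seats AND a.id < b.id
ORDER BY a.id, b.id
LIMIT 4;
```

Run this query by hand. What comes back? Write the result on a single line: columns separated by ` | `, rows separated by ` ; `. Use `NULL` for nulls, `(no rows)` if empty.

Pairs (a,b) with same dest, a.seats < b.seats, a.id < b.id.
dest groups: Fresno:{7} Oslo:{3,4,8} Quito:{2,5,9,10} Reno:{1,6,11}
Ordered by (a.id, b.id); first 4.

1 | 6 ; 2 | 9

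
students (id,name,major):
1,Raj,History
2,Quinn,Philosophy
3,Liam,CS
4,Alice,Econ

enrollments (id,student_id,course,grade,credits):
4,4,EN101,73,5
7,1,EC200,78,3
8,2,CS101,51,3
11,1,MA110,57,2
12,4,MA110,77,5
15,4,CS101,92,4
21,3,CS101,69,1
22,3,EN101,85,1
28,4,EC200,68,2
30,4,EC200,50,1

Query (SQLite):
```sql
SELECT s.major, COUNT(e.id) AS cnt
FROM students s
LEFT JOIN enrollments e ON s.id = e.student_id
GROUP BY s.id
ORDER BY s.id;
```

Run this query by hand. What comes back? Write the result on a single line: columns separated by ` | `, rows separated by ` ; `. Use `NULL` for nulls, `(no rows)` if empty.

LEFT JOIN keeps every students row; unmatched ones get NULL for enrollments columns.
Group by students.id and compute COUNT(e.id). COUNT(col) of an all-NULL group is 0.
  1: ids {7, 11} → COUNT(e.id)=2
  2: ids {8} → COUNT(e.id)=1
  3: ids {21, 22} → COUNT(e.id)=2
  4: ids {4, 12, 15, 28, 30} → COUNT(e.id)=5

History | 2 ; Philosophy | 1 ; CS | 2 ; Econ | 5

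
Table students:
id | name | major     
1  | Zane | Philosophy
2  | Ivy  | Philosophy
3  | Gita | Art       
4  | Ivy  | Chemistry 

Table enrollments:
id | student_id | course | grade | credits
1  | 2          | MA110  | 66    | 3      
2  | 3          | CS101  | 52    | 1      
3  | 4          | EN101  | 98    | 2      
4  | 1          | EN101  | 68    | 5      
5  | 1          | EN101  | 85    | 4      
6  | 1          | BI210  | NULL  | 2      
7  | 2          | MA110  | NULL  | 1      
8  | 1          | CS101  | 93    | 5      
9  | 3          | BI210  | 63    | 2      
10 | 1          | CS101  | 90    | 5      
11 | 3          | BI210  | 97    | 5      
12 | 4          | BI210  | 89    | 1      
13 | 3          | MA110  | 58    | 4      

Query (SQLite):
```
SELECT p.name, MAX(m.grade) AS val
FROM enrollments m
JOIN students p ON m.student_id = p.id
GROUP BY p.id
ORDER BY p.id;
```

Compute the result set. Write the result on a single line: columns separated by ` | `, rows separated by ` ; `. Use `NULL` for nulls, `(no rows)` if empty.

Zane | 93 ; Ivy | 66 ; Gita | 97 ; Ivy | 98

Join each enrollments row to its students via student_id.
Group joined rows by students.id; compute MAX(m.grade) per group.
  1: ids {4, 5, 6, 8, 10} → MAX(m.grade)=93
  2: ids {1, 7} → MAX(m.grade)=66
  3: ids {2, 9, 11, 13} → MAX(m.grade)=97
  4: ids {3, 12} → MAX(m.grade)=98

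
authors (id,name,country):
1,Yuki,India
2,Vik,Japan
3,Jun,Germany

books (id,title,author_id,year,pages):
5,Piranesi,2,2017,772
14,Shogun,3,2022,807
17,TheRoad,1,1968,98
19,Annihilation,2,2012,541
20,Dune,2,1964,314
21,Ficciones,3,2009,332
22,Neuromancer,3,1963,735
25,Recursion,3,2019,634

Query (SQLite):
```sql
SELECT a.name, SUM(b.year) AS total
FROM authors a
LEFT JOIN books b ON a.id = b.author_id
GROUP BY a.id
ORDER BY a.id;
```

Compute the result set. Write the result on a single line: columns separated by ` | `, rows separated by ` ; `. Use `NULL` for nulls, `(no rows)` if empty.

LEFT JOIN keeps every authors row; unmatched ones get NULL for books columns.
Group by authors.id and compute SUM(b.year). SUM over an all-NULL group is NULL.
  1: ids {17} → SUM(b.year)=1968
  2: ids {5, 19, 20} → SUM(b.year)=5993
  3: ids {14, 21, 22, 25} → SUM(b.year)=8013

Yuki | 1968 ; Vik | 5993 ; Jun | 8013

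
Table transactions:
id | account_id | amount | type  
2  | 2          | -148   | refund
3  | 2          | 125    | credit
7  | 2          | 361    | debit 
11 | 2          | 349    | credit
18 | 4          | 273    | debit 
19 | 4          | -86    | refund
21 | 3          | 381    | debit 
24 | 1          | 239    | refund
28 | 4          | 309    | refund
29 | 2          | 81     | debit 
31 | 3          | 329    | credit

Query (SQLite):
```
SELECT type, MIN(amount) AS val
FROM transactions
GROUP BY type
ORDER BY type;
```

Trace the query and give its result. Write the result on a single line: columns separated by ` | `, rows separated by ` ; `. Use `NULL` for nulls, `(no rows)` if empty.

Partition transactions by type; compute MIN(amount) within each group.
  credit: ids {3, 11, 31} → MIN(amount)=125
  debit: ids {7, 18, 21, 29} → MIN(amount)=81
  refund: ids {2, 19, 24, 28} → MIN(amount)=-148

credit | 125 ; debit | 81 ; refund | -148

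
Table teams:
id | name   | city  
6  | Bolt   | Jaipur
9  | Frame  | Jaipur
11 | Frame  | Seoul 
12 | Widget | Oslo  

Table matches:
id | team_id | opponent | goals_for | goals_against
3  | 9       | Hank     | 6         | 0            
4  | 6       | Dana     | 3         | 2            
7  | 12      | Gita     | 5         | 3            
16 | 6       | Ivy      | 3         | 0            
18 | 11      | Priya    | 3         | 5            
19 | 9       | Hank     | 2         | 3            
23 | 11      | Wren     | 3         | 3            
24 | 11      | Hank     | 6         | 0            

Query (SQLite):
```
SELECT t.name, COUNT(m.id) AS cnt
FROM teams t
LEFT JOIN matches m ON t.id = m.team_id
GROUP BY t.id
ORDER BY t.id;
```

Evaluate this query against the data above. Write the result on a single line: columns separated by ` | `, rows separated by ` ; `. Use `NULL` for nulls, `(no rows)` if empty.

LEFT JOIN keeps every teams row; unmatched ones get NULL for matches columns.
Group by teams.id and compute COUNT(m.id). COUNT(col) of an all-NULL group is 0.
  6: ids {4, 16} → COUNT(m.id)=2
  9: ids {3, 19} → COUNT(m.id)=2
  11: ids {18, 23, 24} → COUNT(m.id)=3
  12: ids {7} → COUNT(m.id)=1

Bolt | 2 ; Frame | 2 ; Frame | 3 ; Widget | 1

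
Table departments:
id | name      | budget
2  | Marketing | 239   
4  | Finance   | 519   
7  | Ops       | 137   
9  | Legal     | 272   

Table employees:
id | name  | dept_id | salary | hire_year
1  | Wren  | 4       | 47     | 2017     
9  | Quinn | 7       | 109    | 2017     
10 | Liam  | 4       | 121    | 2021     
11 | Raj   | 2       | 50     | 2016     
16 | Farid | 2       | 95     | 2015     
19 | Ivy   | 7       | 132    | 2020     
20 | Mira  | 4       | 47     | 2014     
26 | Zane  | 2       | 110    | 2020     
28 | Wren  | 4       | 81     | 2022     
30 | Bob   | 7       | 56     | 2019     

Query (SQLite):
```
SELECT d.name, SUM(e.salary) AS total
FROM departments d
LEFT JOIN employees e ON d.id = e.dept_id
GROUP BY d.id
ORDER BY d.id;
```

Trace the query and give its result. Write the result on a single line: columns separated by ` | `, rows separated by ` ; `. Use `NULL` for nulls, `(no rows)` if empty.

LEFT JOIN keeps every departments row; unmatched ones get NULL for employees columns.
Group by departments.id and compute SUM(e.salary). SUM over an all-NULL group is NULL.
  2: ids {11, 16, 26} → SUM(e.salary)=255
  4: ids {1, 10, 20, 28} → SUM(e.salary)=296
  7: ids {9, 19, 30} → SUM(e.salary)=297
  9: ids {—} → SUM(e.salary)=NULL

Marketing | 255 ; Finance | 296 ; Ops | 297 ; Legal | NULL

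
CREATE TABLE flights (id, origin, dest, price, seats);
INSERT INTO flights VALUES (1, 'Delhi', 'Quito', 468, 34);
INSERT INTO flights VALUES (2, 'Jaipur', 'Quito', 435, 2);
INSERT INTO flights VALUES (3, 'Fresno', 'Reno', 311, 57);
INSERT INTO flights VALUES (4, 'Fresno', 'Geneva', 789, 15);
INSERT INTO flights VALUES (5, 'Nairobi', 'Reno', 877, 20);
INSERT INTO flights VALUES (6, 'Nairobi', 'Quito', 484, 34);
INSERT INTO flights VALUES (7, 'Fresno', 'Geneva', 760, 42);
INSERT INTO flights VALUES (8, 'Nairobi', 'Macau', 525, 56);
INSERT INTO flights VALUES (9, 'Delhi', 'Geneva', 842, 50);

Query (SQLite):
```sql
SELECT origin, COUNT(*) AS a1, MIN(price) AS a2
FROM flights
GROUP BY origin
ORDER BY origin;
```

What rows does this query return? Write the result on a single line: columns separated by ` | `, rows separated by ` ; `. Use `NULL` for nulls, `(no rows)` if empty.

Delhi | 2 | 468 ; Fresno | 3 | 311 ; Jaipur | 1 | 435 ; Nairobi | 3 | 484

Group flights by origin.
Per group compute: COUNT(*), MIN(price).
  Delhi: ids {1, 9} → COUNT(*)=2, MIN(price)=468
  Fresno: ids {3, 4, 7} → COUNT(*)=3, MIN(price)=311
  Jaipur: ids {2} → COUNT(*)=1, MIN(price)=435
  Nairobi: ids {5, 6, 8} → COUNT(*)=3, MIN(price)=484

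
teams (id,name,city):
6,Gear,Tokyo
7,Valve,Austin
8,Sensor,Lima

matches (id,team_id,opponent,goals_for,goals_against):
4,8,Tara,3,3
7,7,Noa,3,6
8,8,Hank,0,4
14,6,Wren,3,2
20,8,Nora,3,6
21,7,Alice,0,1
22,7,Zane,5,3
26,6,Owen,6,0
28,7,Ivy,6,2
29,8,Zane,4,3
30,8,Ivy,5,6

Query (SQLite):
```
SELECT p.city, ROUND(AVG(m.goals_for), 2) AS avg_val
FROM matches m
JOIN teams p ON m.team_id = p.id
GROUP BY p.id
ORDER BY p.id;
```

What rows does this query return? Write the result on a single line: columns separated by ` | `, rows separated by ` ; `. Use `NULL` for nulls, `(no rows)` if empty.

Tokyo | 4.5 ; Austin | 3.5 ; Lima | 3

Join each matches row to its teams via team_id.
Group joined rows by teams.id; compute ROUND(AVG(m.goals_for), 2) per group.
  6: ids {14, 26} → ROUND(AVG(m.goals_for), 2)=4.5
  7: ids {7, 21, 22, 28} → ROUND(AVG(m.goals_for), 2)=3.5
  8: ids {4, 8, 20, 29, 30} → ROUND(AVG(m.goals_for), 2)=3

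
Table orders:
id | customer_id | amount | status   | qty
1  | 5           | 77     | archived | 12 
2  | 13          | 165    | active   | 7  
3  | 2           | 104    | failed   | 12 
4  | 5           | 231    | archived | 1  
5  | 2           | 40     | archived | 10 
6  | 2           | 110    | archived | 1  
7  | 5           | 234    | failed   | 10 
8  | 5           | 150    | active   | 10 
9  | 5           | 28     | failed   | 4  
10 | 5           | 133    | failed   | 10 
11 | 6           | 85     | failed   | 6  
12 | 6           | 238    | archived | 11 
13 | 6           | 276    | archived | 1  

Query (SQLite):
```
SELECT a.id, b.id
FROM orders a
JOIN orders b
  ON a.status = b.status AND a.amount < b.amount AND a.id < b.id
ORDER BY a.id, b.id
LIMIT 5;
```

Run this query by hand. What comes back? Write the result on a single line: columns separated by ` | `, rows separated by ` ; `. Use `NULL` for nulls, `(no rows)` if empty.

1 | 4 ; 1 | 6 ; 1 | 12 ; 1 | 13 ; 3 | 7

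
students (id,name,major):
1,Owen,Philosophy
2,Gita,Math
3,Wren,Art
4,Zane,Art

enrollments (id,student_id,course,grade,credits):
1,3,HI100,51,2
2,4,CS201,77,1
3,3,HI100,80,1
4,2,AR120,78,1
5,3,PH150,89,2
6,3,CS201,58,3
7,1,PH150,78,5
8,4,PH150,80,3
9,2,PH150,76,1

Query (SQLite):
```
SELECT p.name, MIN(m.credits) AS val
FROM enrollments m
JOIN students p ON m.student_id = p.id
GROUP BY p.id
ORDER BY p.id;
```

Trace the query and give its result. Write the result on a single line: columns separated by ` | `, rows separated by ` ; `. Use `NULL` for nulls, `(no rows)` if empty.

Owen | 5 ; Gita | 1 ; Wren | 1 ; Zane | 1

Join each enrollments row to its students via student_id.
Group joined rows by students.id; compute MIN(m.credits) per group.
  1: ids {7} → MIN(m.credits)=5
  2: ids {4, 9} → MIN(m.credits)=1
  3: ids {1, 3, 5, 6} → MIN(m.credits)=1
  4: ids {2, 8} → MIN(m.credits)=1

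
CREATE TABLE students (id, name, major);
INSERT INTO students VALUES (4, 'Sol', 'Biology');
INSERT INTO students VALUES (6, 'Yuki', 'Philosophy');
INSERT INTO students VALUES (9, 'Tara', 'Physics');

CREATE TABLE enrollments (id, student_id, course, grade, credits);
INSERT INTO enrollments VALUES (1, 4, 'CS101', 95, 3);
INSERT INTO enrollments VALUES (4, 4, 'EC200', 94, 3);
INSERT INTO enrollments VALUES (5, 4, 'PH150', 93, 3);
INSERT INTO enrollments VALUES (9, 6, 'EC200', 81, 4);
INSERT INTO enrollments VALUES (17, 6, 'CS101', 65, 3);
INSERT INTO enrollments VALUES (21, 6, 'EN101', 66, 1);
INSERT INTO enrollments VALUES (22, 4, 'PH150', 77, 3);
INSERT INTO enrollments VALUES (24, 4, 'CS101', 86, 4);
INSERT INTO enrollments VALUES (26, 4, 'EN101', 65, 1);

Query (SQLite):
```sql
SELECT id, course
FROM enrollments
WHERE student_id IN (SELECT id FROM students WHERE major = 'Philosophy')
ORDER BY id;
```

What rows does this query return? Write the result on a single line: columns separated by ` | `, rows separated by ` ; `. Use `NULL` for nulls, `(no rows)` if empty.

9 | EC200 ; 17 | CS101 ; 21 | EN101

Inner query: students.id where major = 'Philosophy'.
Outer: keep enrollments rows whose student_id is in that set.
Inner query → {6}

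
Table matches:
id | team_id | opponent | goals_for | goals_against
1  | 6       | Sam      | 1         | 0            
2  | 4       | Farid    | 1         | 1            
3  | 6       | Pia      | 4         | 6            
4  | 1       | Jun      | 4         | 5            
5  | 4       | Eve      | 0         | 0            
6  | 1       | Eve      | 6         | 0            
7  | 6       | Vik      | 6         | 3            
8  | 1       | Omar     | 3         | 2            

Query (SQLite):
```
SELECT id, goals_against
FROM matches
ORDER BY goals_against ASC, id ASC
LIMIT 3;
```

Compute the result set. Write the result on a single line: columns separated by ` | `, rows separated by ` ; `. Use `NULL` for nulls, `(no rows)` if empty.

Sort by goals_against asc, tiebreak id asc: (0, id=1), (0, id=5), (0, id=6), (1, id=2), (2, id=8), (3, id=7) …. Take first 3.

1 | 0 ; 5 | 0 ; 6 | 0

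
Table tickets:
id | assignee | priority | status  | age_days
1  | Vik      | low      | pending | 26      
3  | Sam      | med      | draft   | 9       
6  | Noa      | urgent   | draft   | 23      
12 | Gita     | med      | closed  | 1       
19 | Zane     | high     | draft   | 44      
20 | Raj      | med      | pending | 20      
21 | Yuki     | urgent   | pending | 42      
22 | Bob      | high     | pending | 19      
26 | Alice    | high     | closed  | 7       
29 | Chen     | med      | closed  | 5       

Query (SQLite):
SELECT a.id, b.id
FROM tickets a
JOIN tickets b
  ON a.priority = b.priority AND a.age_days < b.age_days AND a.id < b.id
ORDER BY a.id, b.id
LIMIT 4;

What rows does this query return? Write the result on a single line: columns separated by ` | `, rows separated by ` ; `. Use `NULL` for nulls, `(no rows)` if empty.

Pairs (a,b) with same priority, a.age_days < b.age_days, a.id < b.id.
priority groups: high:{19,22,26} low:{1} med:{3,12,20,29} urgent:{6,21}
Ordered by (a.id, b.id); first 4.

3 | 20 ; 6 | 21 ; 12 | 20 ; 12 | 29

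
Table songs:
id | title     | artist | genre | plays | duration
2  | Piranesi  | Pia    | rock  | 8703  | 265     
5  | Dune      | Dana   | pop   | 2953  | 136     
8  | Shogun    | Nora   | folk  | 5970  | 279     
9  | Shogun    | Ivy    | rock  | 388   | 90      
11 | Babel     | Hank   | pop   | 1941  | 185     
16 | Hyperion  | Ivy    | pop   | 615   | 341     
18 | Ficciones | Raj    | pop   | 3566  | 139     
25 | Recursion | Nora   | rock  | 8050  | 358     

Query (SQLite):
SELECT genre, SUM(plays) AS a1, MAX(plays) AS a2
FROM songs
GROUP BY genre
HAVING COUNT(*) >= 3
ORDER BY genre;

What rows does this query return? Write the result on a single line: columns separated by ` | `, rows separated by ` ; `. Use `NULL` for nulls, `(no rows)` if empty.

pop | 9075 | 3566 ; rock | 17141 | 8703

Group songs by genre.
Per group compute: SUM(plays), MAX(plays).
HAVING: drop groups with fewer than 3 rows.
  folk: ids {8} → SUM(plays)=5970, MAX(plays)=5970
  pop: ids {5, 11, 16, 18} → SUM(plays)=9075, MAX(plays)=3566
  rock: ids {2, 9, 25} → SUM(plays)=17141, MAX(plays)=8703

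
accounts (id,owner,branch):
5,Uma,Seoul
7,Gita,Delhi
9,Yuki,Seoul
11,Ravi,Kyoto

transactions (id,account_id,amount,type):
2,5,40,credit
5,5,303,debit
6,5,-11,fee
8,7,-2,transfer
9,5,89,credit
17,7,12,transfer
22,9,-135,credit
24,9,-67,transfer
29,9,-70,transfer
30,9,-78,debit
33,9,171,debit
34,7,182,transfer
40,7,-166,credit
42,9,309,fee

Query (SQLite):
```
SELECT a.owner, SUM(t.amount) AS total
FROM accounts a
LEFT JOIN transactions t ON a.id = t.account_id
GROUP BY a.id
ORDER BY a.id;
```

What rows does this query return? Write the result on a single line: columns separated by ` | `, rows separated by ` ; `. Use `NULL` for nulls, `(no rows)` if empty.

Uma | 421 ; Gita | 26 ; Yuki | 130 ; Ravi | NULL

LEFT JOIN keeps every accounts row; unmatched ones get NULL for transactions columns.
Group by accounts.id and compute SUM(t.amount). SUM over an all-NULL group is NULL.
  5: ids {2, 5, 6, 9} → SUM(t.amount)=421
  7: ids {8, 17, 34, 40} → SUM(t.amount)=26
  9: ids {22, 24, 29, 30, 33, 42} → SUM(t.amount)=130
  11: ids {—} → SUM(t.amount)=NULL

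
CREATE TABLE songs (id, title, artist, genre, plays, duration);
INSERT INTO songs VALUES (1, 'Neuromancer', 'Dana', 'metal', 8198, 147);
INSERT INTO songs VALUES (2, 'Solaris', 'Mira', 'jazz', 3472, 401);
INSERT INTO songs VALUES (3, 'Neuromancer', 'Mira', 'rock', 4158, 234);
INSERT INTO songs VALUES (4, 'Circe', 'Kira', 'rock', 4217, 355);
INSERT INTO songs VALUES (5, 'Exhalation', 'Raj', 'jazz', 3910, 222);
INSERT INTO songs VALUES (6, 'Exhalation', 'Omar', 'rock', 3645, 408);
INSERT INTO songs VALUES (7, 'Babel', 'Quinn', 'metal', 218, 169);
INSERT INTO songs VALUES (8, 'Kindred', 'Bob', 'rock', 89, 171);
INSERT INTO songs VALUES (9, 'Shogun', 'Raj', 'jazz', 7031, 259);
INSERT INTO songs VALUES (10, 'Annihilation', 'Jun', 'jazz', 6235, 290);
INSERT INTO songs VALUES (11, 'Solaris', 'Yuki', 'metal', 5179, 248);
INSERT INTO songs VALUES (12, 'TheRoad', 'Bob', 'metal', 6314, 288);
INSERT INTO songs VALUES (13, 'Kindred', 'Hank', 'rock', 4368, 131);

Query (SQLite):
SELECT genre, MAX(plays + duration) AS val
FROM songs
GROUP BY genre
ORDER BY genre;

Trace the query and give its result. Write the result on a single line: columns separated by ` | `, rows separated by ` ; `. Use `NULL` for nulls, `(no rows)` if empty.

For each row compute plays + duration.
Group by genre; take MAX of the expression per group.
  jazz: ids {2, 5, 9, 10} → MAX(plays + duration)=7290
  metal: ids {1, 7, 11, 12} → MAX(plays + duration)=8345
  rock: ids {3, 4, 6, 8, 13} → MAX(plays + duration)=4572

jazz | 7290 ; metal | 8345 ; rock | 4572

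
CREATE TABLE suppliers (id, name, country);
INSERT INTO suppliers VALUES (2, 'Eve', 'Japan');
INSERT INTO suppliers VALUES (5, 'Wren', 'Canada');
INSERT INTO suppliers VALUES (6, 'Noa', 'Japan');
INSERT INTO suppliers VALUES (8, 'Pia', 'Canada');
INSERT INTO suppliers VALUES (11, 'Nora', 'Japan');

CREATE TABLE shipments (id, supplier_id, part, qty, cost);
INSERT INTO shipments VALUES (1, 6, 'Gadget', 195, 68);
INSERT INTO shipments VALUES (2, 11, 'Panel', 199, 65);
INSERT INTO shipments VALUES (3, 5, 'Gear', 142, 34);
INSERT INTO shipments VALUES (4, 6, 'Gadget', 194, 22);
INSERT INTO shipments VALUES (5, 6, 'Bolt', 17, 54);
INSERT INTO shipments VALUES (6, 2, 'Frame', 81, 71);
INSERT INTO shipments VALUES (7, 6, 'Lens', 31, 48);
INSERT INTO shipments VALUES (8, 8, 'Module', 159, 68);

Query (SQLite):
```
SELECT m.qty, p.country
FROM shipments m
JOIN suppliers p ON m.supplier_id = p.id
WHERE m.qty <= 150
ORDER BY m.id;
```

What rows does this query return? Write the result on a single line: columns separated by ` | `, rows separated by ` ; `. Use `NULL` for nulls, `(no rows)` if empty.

142 | Canada ; 17 | Japan ; 81 | Japan ; 31 | Japan

Each shipments row matches the suppliers row where supplier_id = suppliers.id.
Then keep rows with m.qty <= 150.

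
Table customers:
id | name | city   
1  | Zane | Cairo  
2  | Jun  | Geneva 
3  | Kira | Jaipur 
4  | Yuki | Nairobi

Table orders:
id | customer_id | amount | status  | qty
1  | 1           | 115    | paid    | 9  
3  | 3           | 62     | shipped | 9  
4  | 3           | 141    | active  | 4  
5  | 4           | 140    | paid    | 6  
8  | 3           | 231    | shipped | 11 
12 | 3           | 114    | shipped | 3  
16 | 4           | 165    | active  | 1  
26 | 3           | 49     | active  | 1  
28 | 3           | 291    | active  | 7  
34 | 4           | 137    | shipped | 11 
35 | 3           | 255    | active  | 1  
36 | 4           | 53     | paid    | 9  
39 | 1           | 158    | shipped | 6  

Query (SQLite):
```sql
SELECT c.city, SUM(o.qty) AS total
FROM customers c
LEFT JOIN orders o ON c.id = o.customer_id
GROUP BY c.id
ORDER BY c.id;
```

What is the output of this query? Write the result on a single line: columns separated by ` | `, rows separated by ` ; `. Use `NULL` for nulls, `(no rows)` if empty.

LEFT JOIN keeps every customers row; unmatched ones get NULL for orders columns.
Group by customers.id and compute SUM(o.qty). SUM over an all-NULL group is NULL.
  1: ids {1, 39} → SUM(o.qty)=15
  2: ids {—} → SUM(o.qty)=NULL
  3: ids {3, 4, 8, 12, 26, 28, 35} → SUM(o.qty)=36
  4: ids {5, 16, 34, 36} → SUM(o.qty)=27

Cairo | 15 ; Geneva | NULL ; Jaipur | 36 ; Nairobi | 27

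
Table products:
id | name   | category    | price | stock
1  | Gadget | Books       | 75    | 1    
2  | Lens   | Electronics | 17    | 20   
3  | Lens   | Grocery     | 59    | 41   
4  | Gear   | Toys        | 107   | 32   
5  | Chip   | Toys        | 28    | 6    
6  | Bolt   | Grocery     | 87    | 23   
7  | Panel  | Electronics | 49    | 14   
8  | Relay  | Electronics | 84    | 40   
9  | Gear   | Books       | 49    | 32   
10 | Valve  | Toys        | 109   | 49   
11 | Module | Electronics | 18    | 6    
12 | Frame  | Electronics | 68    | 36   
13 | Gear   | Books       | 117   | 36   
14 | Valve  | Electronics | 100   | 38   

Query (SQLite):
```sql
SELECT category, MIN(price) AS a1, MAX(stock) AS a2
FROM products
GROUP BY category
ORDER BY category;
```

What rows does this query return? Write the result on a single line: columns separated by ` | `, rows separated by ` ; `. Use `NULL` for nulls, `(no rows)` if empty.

Group products by category.
Per group compute: MIN(price), MAX(stock).
  Books: ids {1, 9, 13} → MIN(price)=49, MAX(stock)=36
  Electronics: ids {2, 7, 8, 11, 12, 14} → MIN(price)=17, MAX(stock)=40
  Grocery: ids {3, 6} → MIN(price)=59, MAX(stock)=41
  Toys: ids {4, 5, 10} → MIN(price)=28, MAX(stock)=49

Books | 49 | 36 ; Electronics | 17 | 40 ; Grocery | 59 | 41 ; Toys | 28 | 49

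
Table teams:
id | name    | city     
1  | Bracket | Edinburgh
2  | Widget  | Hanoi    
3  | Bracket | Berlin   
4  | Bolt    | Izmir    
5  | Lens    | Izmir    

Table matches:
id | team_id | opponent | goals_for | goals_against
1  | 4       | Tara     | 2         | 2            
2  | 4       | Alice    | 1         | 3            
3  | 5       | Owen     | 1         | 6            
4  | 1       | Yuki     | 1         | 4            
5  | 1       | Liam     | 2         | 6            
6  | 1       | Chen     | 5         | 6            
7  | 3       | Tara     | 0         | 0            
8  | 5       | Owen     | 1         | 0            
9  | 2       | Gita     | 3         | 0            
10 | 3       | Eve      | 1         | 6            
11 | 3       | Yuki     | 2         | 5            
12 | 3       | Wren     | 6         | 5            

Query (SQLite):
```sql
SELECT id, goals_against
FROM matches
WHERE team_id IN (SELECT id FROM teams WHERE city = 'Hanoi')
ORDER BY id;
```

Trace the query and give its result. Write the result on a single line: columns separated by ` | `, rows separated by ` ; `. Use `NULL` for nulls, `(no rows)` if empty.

9 | 0

Inner query: teams.id where city = 'Hanoi'.
Outer: keep matches rows whose team_id is in that set.
Inner query → {2}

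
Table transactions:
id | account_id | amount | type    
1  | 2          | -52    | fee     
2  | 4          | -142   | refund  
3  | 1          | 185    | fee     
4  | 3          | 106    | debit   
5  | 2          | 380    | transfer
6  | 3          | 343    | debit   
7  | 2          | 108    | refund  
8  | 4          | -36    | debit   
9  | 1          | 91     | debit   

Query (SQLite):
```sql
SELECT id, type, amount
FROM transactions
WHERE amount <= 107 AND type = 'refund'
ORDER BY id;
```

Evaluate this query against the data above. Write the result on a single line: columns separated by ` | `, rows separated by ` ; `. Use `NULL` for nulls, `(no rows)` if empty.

2 | refund | -142

amount <= 107: ids {1, 2, 4, 8, 9}
type = 'refund': ids {2, 7}
Combine with AND.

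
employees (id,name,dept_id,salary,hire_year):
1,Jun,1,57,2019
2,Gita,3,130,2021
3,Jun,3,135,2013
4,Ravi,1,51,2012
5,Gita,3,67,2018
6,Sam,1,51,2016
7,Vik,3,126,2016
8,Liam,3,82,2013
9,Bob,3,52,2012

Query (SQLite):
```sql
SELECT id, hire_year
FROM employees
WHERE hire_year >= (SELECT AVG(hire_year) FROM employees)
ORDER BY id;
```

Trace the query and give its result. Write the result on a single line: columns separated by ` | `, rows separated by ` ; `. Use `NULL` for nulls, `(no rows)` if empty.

1 | 2019 ; 2 | 2021 ; 5 | 2018 ; 6 | 2016 ; 7 | 2016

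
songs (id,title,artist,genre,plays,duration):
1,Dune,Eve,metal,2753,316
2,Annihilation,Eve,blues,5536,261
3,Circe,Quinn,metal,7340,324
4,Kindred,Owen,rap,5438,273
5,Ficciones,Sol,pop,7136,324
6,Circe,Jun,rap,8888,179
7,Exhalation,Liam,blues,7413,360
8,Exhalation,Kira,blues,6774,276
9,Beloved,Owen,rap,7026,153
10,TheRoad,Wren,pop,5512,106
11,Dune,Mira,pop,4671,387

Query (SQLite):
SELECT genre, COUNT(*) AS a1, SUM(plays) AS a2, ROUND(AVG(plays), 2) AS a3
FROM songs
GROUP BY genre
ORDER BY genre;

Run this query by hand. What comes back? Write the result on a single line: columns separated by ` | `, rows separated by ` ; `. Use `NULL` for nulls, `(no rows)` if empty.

blues | 3 | 19723 | 6574.33 ; metal | 2 | 10093 | 5046.5 ; pop | 3 | 17319 | 5773 ; rap | 3 | 21352 | 7117.33

Group songs by genre.
Per group compute: COUNT(*), SUM(plays), ROUND(AVG(plays), 2).
  blues: ids {2, 7, 8} → COUNT(*)=3, SUM(plays)=19723, ROUND(AVG(plays), 2)=6574.33
  metal: ids {1, 3} → COUNT(*)=2, SUM(plays)=10093, ROUND(AVG(plays), 2)=5046.5
  pop: ids {5, 10, 11} → COUNT(*)=3, SUM(plays)=17319, ROUND(AVG(plays), 2)=5773
  rap: ids {4, 6, 9} → COUNT(*)=3, SUM(plays)=21352, ROUND(AVG(plays), 2)=7117.33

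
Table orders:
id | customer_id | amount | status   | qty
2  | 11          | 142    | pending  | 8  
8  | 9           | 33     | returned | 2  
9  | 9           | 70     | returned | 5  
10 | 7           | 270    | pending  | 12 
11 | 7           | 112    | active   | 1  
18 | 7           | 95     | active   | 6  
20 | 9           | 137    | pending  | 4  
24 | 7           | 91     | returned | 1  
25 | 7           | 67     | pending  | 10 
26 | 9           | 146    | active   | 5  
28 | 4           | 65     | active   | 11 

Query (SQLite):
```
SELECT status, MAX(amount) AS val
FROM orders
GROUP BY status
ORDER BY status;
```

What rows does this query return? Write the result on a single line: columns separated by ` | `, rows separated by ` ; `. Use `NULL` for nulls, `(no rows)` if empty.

active | 146 ; pending | 270 ; returned | 91

Partition orders by status; compute MAX(amount) within each group.
  active: ids {11, 18, 26, 28} → MAX(amount)=146
  pending: ids {2, 10, 20, 25} → MAX(amount)=270
  returned: ids {8, 9, 24} → MAX(amount)=91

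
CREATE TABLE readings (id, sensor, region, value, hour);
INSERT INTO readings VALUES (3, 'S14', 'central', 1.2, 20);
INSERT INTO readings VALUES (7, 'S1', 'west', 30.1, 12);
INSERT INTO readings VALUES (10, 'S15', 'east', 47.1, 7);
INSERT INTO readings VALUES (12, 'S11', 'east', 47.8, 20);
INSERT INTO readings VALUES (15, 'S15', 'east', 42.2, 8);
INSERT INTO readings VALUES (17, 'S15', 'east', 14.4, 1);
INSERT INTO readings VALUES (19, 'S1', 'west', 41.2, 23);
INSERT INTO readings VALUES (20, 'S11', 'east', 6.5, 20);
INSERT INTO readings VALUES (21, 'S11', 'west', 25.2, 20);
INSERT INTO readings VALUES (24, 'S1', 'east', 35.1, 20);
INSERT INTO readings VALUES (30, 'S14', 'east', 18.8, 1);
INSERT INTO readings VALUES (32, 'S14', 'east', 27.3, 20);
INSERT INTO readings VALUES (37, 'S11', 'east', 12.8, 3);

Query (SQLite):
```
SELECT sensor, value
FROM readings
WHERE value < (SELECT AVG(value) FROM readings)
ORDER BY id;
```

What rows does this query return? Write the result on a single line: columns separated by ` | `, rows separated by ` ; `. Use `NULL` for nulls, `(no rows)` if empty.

S14 | 1.2 ; S15 | 14.4 ; S11 | 6.5 ; S11 | 25.2 ; S14 | 18.8 ; S11 | 12.8

Scalar subquery: AVG(value) over all readings rows = 26.9.
Keep rows where value < that value.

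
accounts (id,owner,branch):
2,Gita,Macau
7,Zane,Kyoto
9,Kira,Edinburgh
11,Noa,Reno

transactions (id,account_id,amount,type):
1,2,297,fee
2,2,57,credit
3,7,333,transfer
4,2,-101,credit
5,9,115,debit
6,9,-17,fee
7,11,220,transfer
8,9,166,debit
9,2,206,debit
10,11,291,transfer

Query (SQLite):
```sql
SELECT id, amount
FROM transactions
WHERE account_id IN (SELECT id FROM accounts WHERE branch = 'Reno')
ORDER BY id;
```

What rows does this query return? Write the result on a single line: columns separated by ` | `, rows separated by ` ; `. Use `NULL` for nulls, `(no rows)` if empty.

Inner query: accounts.id where branch = 'Reno'.
Outer: keep transactions rows whose account_id is in that set.
Inner query → {11}

7 | 220 ; 10 | 291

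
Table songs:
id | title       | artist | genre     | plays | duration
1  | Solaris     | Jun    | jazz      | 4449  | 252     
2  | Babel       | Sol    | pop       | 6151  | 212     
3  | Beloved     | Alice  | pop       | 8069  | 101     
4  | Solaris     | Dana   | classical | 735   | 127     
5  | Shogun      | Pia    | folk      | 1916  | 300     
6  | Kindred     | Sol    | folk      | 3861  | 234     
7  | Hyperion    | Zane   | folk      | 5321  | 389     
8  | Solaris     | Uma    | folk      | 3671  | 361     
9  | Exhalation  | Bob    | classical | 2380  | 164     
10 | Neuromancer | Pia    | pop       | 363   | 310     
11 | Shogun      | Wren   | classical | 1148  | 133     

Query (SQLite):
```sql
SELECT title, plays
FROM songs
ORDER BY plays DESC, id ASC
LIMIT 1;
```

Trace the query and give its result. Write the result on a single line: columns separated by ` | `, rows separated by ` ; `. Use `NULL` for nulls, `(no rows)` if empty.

Beloved | 8069

Sort by plays desc, tiebreak id asc: (8069, id=3), (6151, id=2), (5321, id=7), (4449, id=1) …. Take first 1.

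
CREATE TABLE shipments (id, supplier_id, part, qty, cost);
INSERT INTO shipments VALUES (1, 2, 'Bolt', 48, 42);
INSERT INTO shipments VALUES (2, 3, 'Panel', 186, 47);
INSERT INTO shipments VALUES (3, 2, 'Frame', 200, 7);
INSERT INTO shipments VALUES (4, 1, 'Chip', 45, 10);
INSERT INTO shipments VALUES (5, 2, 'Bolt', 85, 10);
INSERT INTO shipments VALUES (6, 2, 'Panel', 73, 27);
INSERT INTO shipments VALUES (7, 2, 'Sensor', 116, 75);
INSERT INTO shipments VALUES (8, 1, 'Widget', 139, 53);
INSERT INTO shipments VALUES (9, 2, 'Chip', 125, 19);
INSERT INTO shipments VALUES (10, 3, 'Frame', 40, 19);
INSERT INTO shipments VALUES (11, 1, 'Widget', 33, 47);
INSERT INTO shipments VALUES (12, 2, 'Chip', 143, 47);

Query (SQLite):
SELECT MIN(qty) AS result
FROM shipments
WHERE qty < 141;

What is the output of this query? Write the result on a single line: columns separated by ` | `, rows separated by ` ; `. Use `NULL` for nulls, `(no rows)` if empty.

33

Rows where qty < 141 → qty values: [48, 45, 85, 73, 116, 139, 125, 40, 33].
MIN of non-NULL values = 33.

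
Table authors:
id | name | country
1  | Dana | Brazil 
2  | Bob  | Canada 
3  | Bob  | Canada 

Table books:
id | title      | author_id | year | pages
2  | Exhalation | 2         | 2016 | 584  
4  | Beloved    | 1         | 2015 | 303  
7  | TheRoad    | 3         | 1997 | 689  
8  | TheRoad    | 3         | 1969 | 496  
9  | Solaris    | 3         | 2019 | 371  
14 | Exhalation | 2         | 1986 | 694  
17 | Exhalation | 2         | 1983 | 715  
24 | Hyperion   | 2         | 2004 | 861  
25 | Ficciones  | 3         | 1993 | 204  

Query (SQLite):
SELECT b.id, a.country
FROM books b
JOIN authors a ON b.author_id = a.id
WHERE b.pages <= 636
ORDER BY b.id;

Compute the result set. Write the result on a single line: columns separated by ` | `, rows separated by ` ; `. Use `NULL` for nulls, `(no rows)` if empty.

2 | Canada ; 4 | Brazil ; 8 | Canada ; 9 | Canada ; 25 | Canada

Each books row matches the authors row where author_id = authors.id.
Then keep rows with b.pages <= 636.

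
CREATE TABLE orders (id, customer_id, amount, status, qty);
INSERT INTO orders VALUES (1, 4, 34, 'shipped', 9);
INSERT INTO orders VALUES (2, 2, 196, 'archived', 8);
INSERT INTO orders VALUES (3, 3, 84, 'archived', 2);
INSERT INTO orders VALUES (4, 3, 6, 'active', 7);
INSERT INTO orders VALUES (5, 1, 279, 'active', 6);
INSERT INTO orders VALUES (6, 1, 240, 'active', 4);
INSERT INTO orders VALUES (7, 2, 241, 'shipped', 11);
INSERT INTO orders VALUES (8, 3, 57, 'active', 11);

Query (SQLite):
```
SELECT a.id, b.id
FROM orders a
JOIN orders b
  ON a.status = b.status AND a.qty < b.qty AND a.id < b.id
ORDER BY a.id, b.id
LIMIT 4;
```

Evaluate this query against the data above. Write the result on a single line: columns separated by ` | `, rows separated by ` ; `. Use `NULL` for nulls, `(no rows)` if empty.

1 | 7 ; 4 | 8 ; 5 | 8 ; 6 | 8

Pairs (a,b) with same status, a.qty < b.qty, a.id < b.id.
status groups: active:{4,5,6,8} archived:{2,3} shipped:{1,7}
Ordered by (a.id, b.id); first 4.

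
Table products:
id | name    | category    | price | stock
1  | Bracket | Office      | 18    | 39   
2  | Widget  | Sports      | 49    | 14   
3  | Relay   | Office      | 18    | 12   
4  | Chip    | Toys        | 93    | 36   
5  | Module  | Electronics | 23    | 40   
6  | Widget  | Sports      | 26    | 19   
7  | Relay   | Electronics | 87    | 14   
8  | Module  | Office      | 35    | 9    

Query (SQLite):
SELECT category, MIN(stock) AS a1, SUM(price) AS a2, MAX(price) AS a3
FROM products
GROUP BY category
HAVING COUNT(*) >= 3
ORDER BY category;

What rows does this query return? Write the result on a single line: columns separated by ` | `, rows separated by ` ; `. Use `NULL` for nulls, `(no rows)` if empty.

Office | 9 | 71 | 35

Group products by category.
Per group compute: MIN(stock), SUM(price), MAX(price).
HAVING: drop groups with fewer than 3 rows.
  Electronics: ids {5, 7} → MIN(stock)=14, SUM(price)=110, MAX(price)=87
  Office: ids {1, 3, 8} → MIN(stock)=9, SUM(price)=71, MAX(price)=35
  Sports: ids {2, 6} → MIN(stock)=14, SUM(price)=75, MAX(price)=49
  Toys: ids {4} → MIN(stock)=36, SUM(price)=93, MAX(price)=93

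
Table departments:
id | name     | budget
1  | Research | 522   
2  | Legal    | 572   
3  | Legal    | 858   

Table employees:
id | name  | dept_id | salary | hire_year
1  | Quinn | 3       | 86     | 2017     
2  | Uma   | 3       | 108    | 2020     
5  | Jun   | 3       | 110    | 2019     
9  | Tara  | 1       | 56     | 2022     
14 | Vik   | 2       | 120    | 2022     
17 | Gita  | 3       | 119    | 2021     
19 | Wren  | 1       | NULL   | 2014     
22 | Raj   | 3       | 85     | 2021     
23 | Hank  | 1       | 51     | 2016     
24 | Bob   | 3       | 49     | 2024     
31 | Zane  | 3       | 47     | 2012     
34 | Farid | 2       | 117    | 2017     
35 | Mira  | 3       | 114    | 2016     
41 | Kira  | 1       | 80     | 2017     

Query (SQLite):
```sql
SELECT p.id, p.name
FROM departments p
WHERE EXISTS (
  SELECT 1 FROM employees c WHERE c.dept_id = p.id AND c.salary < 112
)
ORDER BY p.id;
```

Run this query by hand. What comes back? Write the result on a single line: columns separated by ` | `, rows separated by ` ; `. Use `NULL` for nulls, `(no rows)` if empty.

1 | Research ; 3 | Legal

For each departments row, check whether any employees with matching dept_id has salary < 112.
Keep rows where that is true.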